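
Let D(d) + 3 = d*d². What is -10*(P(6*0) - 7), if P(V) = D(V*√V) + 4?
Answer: 60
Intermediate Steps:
D(d) = -3 + d³ (D(d) = -3 + d*d² = -3 + d³)
P(V) = 1 + V^(9/2) (P(V) = (-3 + (V*√V)³) + 4 = (-3 + (V^(3/2))³) + 4 = (-3 + V^(9/2)) + 4 = 1 + V^(9/2))
-10*(P(6*0) - 7) = -10*((1 + (6*0)^(9/2)) - 7) = -10*((1 + 0^(9/2)) - 7) = -10*((1 + 0) - 7) = -10*(1 - 7) = -10*(-6) = 60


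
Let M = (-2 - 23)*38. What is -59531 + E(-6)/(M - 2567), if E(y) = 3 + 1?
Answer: -209370531/3517 ≈ -59531.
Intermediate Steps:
M = -950 (M = -25*38 = -950)
E(y) = 4
-59531 + E(-6)/(M - 2567) = -59531 + 4/(-950 - 2567) = -59531 + 4/(-3517) = -59531 - 1/3517*4 = -59531 - 4/3517 = -209370531/3517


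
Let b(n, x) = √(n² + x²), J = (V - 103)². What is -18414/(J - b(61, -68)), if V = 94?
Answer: 745767/892 + 9207*√8345/892 ≈ 1779.0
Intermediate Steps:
J = 81 (J = (94 - 103)² = (-9)² = 81)
-18414/(J - b(61, -68)) = -18414/(81 - √(61² + (-68)²)) = -18414/(81 - √(3721 + 4624)) = -18414/(81 - √8345)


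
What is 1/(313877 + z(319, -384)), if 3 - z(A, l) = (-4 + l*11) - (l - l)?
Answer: 1/318108 ≈ 3.1436e-6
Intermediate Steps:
z(A, l) = 7 - 11*l (z(A, l) = 3 - ((-4 + l*11) - (l - l)) = 3 - ((-4 + 11*l) - 1*0) = 3 - ((-4 + 11*l) + 0) = 3 - (-4 + 11*l) = 3 + (4 - 11*l) = 7 - 11*l)
1/(313877 + z(319, -384)) = 1/(313877 + (7 - 11*(-384))) = 1/(313877 + (7 + 4224)) = 1/(313877 + 4231) = 1/318108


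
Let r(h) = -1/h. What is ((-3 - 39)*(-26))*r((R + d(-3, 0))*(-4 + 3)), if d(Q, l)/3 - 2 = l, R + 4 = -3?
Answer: -1092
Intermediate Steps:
R = -7 (R = -4 - 3 = -7)
d(Q, l) = 6 + 3*l
((-3 - 39)*(-26))*r((R + d(-3, 0))*(-4 + 3)) = ((-3 - 39)*(-26))*(-1/((-7 + (6 + 3*0))*(-4 + 3))) = (-42*(-26))*(-1/((-7 + (6 + 0))*(-1))) = 1092*(-1/((-7 + 6)*(-1))) = 1092*(-1/((-1*(-1)))) = 1092*(-1/1) = 1092*(-1*1) = 1092*(-1) = -1092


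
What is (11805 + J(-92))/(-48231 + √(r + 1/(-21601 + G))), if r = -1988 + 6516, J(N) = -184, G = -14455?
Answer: -878657209272/3646711416463 - 23242*√2781927722/3646711416463 ≈ -0.24128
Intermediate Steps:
r = 4528
(11805 + J(-92))/(-48231 + √(r + 1/(-21601 + G))) = (11805 - 184)/(-48231 + √(4528 + 1/(-21601 - 14455))) = 11621/(-48231 + √(4528 + 1/(-36056))) = 11621/(-48231 + √(4528 - 1/36056)) = 11621/(-48231 + √(163261567/36056)) = 11621/(-48231 + 23*√2781927722/18028)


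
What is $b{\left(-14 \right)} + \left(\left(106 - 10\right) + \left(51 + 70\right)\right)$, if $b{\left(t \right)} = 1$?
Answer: $218$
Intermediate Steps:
$b{\left(-14 \right)} + \left(\left(106 - 10\right) + \left(51 + 70\right)\right) = 1 + \left(\left(106 - 10\right) + \left(51 + 70\right)\right) = 1 + \left(96 + 121\right) = 1 + 217 = 218$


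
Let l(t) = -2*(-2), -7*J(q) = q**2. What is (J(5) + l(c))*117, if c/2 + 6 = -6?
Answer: 351/7 ≈ 50.143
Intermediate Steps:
c = -24 (c = -12 + 2*(-6) = -12 - 12 = -24)
J(q) = -q**2/7
l(t) = 4
(J(5) + l(c))*117 = (-1/7*5**2 + 4)*117 = (-1/7*25 + 4)*117 = (-25/7 + 4)*117 = (3/7)*117 = 351/7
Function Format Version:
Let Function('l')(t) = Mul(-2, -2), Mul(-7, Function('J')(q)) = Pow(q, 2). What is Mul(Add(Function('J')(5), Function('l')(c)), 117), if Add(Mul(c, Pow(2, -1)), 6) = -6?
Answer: Rational(351, 7) ≈ 50.143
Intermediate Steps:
c = -24 (c = Add(-12, Mul(2, -6)) = Add(-12, -12) = -24)
Function('J')(q) = Mul(Rational(-1, 7), Pow(q, 2))
Function('l')(t) = 4
Mul(Add(Function('J')(5), Function('l')(c)), 117) = Mul(Add(Mul(Rational(-1, 7), Pow(5, 2)), 4), 117) = Mul(Add(Mul(Rational(-1, 7), 25), 4), 117) = Mul(Add(Rational(-25, 7), 4), 117) = Mul(Rational(3, 7), 117) = Rational(351, 7)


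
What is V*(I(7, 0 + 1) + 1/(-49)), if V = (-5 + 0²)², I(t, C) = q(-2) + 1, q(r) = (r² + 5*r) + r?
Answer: -8600/49 ≈ -175.51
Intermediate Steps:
q(r) = r² + 6*r
I(t, C) = -7 (I(t, C) = -2*(6 - 2) + 1 = -2*4 + 1 = -8 + 1 = -7)
V = 25 (V = (-5 + 0)² = (-5)² = 25)
V*(I(7, 0 + 1) + 1/(-49)) = 25*(-7 + 1/(-49)) = 25*(-7 - 1/49) = 25*(-344/49) = -8600/49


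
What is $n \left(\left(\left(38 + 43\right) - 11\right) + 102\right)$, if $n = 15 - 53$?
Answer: $-6536$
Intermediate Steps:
$n = -38$ ($n = 15 - 53 = -38$)
$n \left(\left(\left(38 + 43\right) - 11\right) + 102\right) = - 38 \left(\left(\left(38 + 43\right) - 11\right) + 102\right) = - 38 \left(\left(81 - 11\right) + 102\right) = - 38 \left(70 + 102\right) = \left(-38\right) 172 = -6536$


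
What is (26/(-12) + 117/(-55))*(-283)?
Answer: 401011/330 ≈ 1215.2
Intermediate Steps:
(26/(-12) + 117/(-55))*(-283) = (26*(-1/12) + 117*(-1/55))*(-283) = (-13/6 - 117/55)*(-283) = -1417/330*(-283) = 401011/330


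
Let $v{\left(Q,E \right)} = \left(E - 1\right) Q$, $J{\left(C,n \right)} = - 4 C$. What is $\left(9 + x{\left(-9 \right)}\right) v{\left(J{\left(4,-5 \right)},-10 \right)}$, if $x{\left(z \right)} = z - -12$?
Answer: $2112$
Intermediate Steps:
$x{\left(z \right)} = 12 + z$ ($x{\left(z \right)} = z + 12 = 12 + z$)
$v{\left(Q,E \right)} = Q \left(-1 + E\right)$ ($v{\left(Q,E \right)} = \left(-1 + E\right) Q = Q \left(-1 + E\right)$)
$\left(9 + x{\left(-9 \right)}\right) v{\left(J{\left(4,-5 \right)},-10 \right)} = \left(9 + \left(12 - 9\right)\right) \left(-4\right) 4 \left(-1 - 10\right) = \left(9 + 3\right) \left(\left(-16\right) \left(-11\right)\right) = 12 \cdot 176 = 2112$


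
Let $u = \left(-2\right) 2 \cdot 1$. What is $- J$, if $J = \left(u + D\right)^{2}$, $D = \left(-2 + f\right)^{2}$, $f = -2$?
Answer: $-144$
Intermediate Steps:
$D = 16$ ($D = \left(-2 - 2\right)^{2} = \left(-4\right)^{2} = 16$)
$u = -4$ ($u = \left(-4\right) 1 = -4$)
$J = 144$ ($J = \left(-4 + 16\right)^{2} = 12^{2} = 144$)
$- J = \left(-1\right) 144 = -144$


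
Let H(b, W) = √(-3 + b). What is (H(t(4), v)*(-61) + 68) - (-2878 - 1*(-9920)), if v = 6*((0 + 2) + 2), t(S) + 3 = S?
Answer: -6974 - 61*I*√2 ≈ -6974.0 - 86.267*I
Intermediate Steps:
t(S) = -3 + S
v = 24 (v = 6*(2 + 2) = 6*4 = 24)
(H(t(4), v)*(-61) + 68) - (-2878 - 1*(-9920)) = (√(-3 + (-3 + 4))*(-61) + 68) - (-2878 - 1*(-9920)) = (√(-3 + 1)*(-61) + 68) - (-2878 + 9920) = (√(-2)*(-61) + 68) - 1*7042 = ((I*√2)*(-61) + 68) - 7042 = (-61*I*√2 + 68) - 7042 = (68 - 61*I*√2) - 7042 = -6974 - 61*I*√2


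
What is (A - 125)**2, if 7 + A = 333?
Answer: 40401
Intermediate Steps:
A = 326 (A = -7 + 333 = 326)
(A - 125)**2 = (326 - 125)**2 = 201**2 = 40401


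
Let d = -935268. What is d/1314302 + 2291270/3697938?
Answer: -111785583461/1215051827319 ≈ -0.092001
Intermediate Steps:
d/1314302 + 2291270/3697938 = -935268/1314302 + 2291270/3697938 = -935268*1/1314302 + 2291270*(1/3697938) = -467634/657151 + 1145635/1848969 = -111785583461/1215051827319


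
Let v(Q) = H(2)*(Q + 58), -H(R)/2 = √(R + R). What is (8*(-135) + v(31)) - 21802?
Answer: -23238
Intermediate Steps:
H(R) = -2*√2*√R (H(R) = -2*√(R + R) = -2*√2*√R)
v(Q) = -232 - 4*Q (v(Q) = (-2*√2*√2)*(Q + 58) = -4*(58 + Q) = -232 - 4*Q)
(8*(-135) + v(31)) - 21802 = (8*(-135) + (-232 - 4*31)) - 21802 = (-1080 + (-232 - 124)) - 21802 = (-1080 - 356) - 21802 = -1436 - 21802 = -23238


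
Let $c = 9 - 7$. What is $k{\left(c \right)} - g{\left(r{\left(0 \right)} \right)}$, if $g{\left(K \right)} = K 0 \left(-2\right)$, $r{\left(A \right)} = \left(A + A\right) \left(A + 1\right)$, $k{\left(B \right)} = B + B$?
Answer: $4$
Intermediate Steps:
$c = 2$
$k{\left(B \right)} = 2 B$
$r{\left(A \right)} = 2 A \left(1 + A\right)$
$g{\left(K \right)} = 0$ ($g{\left(K \right)} = 0 \left(-2\right) = 0$)
$k{\left(c \right)} - g{\left(r{\left(0 \right)} \right)} = 2 \cdot 2 - 0 = 4 + 0 = 4$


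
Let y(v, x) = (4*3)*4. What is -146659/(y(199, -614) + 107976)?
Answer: -146659/108024 ≈ -1.3577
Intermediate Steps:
y(v, x) = 48 (y(v, x) = 12*4 = 48)
-146659/(y(199, -614) + 107976) = -146659/(48 + 107976) = -146659/108024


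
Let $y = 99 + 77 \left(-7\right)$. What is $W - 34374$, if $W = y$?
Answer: $-34814$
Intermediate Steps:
$y = -440$ ($y = 99 - 539 = -440$)
$W = -440$
$W - 34374 = -440 - 34374 = -34814$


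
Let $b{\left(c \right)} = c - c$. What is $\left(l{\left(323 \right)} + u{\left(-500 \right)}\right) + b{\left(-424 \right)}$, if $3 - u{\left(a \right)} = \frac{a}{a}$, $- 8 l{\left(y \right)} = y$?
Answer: $- \frac{307}{8} \approx -38.375$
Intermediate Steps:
$l{\left(y \right)} = - \frac{y}{8}$
$u{\left(a \right)} = 2$ ($u{\left(a \right)} = 3 - \frac{a}{a} = 3 - 1 = 2$)
$b{\left(c \right)} = 0$
$\left(l{\left(323 \right)} + u{\left(-500 \right)}\right) + b{\left(-424 \right)} = \left(\left(- \frac{1}{8}\right) 323 + 2\right) + 0 = \left(- \frac{323}{8} + 2\right) + 0 = - \frac{307}{8} + 0 = - \frac{307}{8}$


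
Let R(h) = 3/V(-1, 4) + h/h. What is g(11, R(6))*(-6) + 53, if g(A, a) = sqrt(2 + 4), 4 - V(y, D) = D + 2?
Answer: 53 - 6*sqrt(6) ≈ 38.303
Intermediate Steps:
V(y, D) = 2 - D (V(y, D) = 4 - (D + 2) = 4 - (2 + D) = 4 + (-2 - D) = 2 - D)
R(h) = -1/2 (R(h) = 3/(2 - 1*4) + h/h = 3/(2 - 4) + 1 = 3/(-2) + 1 = 3*(-1/2) + 1 = -3/2 + 1 = -1/2)
g(A, a) = sqrt(6)
g(11, R(6))*(-6) + 53 = sqrt(6)*(-6) + 53 = -6*sqrt(6) + 53 = 53 - 6*sqrt(6)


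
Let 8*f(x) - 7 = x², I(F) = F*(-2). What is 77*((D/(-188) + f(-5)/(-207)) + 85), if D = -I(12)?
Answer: 63566195/9729 ≈ 6533.7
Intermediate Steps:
I(F) = -2*F
f(x) = 7/8 + x²/8
D = 24 (D = -(-2)*12 = -1*(-24) = 24)
77*((D/(-188) + f(-5)/(-207)) + 85) = 77*((24/(-188) + (7/8 + (⅛)*(-5)²)/(-207)) + 85) = 77*((24*(-1/188) + (7/8 + (⅛)*25)*(-1/207)) + 85) = 77*((-6/47 + (7/8 + 25/8)*(-1/207)) + 85) = 77*((-6/47 + 4*(-1/207)) + 85) = 77*((-6/47 - 4/207) + 85) = 77*(-1430/9729 + 85) = 77*(825535/9729) = 63566195/9729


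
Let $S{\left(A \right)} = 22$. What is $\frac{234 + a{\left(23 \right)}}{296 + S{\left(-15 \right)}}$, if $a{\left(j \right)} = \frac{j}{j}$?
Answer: $\frac{235}{318} \approx 0.73899$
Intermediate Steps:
$a{\left(j \right)} = 1$
$\frac{234 + a{\left(23 \right)}}{296 + S{\left(-15 \right)}} = \frac{234 + 1}{296 + 22} = \frac{235}{318}$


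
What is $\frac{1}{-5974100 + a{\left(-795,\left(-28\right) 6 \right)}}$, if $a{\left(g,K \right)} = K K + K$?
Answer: $- \frac{1}{5946044} \approx -1.6818 \cdot 10^{-7}$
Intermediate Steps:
$a{\left(g,K \right)} = K + K^{2}$ ($a{\left(g,K \right)} = K^{2} + K = K + K^{2}$)
$\frac{1}{-5974100 + a{\left(-795,\left(-28\right) 6 \right)}} = \frac{1}{-5974100 + \left(-28\right) 6 \left(1 - 168\right)} = \frac{1}{-5974100 - 168 \left(1 - 168\right)} = \frac{1}{-5974100 - -28056} = \frac{1}{-5974100 + 28056} = \frac{1}{-5946044} = - \frac{1}{5946044}$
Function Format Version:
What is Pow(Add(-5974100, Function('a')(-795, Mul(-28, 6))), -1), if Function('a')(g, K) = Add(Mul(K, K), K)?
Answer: Rational(-1, 5946044) ≈ -1.6818e-7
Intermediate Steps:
Function('a')(g, K) = Add(K, Pow(K, 2)) (Function('a')(g, K) = Add(Pow(K, 2), K) = Add(K, Pow(K, 2)))
Pow(Add(-5974100, Function('a')(-795, Mul(-28, 6))), -1) = Pow(Add(-5974100, Mul(Mul(-28, 6), Add(1, Mul(-28, 6)))), -1) = Pow(Add(-5974100, Mul(-168, Add(1, -168))), -1) = Pow(Add(-5974100, Mul(-168, -167)), -1) = Pow(Add(-5974100, 28056), -1) = Pow(-5946044, -1) = Rational(-1, 5946044)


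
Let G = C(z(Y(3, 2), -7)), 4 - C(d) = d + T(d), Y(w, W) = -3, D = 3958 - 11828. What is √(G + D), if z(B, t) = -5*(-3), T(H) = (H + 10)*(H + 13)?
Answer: I*√8581 ≈ 92.634*I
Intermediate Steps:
T(H) = (10 + H)*(13 + H)
D = -7870
z(B, t) = 15
C(d) = -126 - d² - 24*d (C(d) = 4 - (d + (130 + d² + 23*d)) = 4 - (130 + d² + 24*d) = 4 + (-130 - d² - 24*d) = -126 - d² - 24*d)
G = -711 (G = -126 - 1*15² - 24*15 = -126 - 1*225 - 360 = -126 - 225 - 360 = -711)
√(G + D) = √(-711 - 7870) = √(-8581) = I*√8581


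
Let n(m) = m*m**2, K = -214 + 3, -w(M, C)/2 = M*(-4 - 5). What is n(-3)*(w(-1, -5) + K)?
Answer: 6183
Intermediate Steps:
w(M, C) = 18*M (w(M, C) = -2*M*(-4 - 5) = -2*M*(-9) = -(-18)*M = 18*M)
K = -211
n(m) = m**3
n(-3)*(w(-1, -5) + K) = (-3)**3*(18*(-1) - 211) = -27*(-18 - 211) = -27*(-229) = 6183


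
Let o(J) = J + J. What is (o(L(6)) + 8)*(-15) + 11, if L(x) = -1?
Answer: -79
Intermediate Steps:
o(J) = 2*J
(o(L(6)) + 8)*(-15) + 11 = (2*(-1) + 8)*(-15) + 11 = (-2 + 8)*(-15) + 11 = 6*(-15) + 11 = -90 + 11 = -79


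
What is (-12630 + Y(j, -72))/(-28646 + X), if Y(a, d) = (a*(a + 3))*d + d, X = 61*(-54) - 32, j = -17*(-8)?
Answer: 686895/15986 ≈ 42.969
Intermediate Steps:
j = 136
X = -3326 (X = -3294 - 32 = -3326)
Y(a, d) = d + a*d*(3 + a) (Y(a, d) = (a*(3 + a))*d + d = a*d*(3 + a) + d = d + a*d*(3 + a))
(-12630 + Y(j, -72))/(-28646 + X) = (-12630 - 72*(1 + 136² + 3*136))/(-28646 - 3326) = (-12630 - 72*(1 + 18496 + 408))/(-31972) = (-12630 - 72*18905)*(-1/31972) = (-12630 - 1361160)*(-1/31972) = -1373790*(-1/31972) = 686895/15986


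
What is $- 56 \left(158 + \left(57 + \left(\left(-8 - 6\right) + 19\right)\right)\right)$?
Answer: $-12320$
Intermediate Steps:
$- 56 \left(158 + \left(57 + \left(\left(-8 - 6\right) + 19\right)\right)\right) = - 56 \left(158 + \left(57 + \left(-14 + 19\right)\right)\right) = - 56 \left(158 + \left(57 + 5\right)\right) = - 56 \left(158 + 62\right) = \left(-56\right) 220 = -12320$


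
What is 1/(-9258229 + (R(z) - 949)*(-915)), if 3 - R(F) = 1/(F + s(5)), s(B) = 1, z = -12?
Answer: -11/92319944 ≈ -1.1915e-7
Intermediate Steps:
R(F) = 3 - 1/(1 + F) (R(F) = 3 - 1/(F + 1) = 3 - 1/(1 + F))
1/(-9258229 + (R(z) - 949)*(-915)) = 1/(-9258229 + ((2 + 3*(-12))/(1 - 12) - 949)*(-915)) = 1/(-9258229 + ((2 - 36)/(-11) - 949)*(-915)) = 1/(-9258229 + (-1/11*(-34) - 949)*(-915)) = 1/(-9258229 + (34/11 - 949)*(-915)) = 1/(-9258229 - 10405/11*(-915)) = 1/(-9258229 + 9520575/11) = 1/(-92319944/11) = -11/92319944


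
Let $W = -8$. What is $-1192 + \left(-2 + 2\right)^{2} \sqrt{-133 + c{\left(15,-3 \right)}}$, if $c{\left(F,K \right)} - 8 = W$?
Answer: $-1192$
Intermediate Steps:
$c{\left(F,K \right)} = 0$ ($c{\left(F,K \right)} = 8 - 8 = 0$)
$-1192 + \left(-2 + 2\right)^{2} \sqrt{-133 + c{\left(15,-3 \right)}} = -1192 + \left(-2 + 2\right)^{2} \sqrt{-133 + 0} = -1192 + 0^{2} \sqrt{-133} = -1192 + 0 i \sqrt{133} = -1192 + 0 = -1192$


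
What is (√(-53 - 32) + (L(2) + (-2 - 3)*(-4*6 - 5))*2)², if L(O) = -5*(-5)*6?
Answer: (590 + I*√85)² ≈ 3.4802e+5 + 10879.0*I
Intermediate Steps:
L(O) = 150 (L(O) = 25*6 = 150)
(√(-53 - 32) + (L(2) + (-2 - 3)*(-4*6 - 5))*2)² = (√(-53 - 32) + (150 + (-2 - 3)*(-4*6 - 5))*2)² = (√(-85) + (150 - 5*(-24 - 5))*2)² = (I*√85 + (150 - 5*(-29))*2)² = (I*√85 + (150 + 145)*2)² = (I*√85 + 295*2)² = (I*√85 + 590)² = (590 + I*√85)²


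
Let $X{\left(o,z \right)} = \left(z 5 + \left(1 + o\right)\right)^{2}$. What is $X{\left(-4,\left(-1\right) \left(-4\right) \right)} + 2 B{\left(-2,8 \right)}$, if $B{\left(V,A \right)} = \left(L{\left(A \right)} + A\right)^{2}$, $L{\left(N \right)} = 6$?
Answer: $681$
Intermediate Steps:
$B{\left(V,A \right)} = \left(6 + A\right)^{2}$
$X{\left(o,z \right)} = \left(1 + o + 5 z\right)^{2}$ ($X{\left(o,z \right)} = \left(5 z + \left(1 + o\right)\right)^{2} = \left(1 + o + 5 z\right)^{2}$)
$X{\left(-4,\left(-1\right) \left(-4\right) \right)} + 2 B{\left(-2,8 \right)} = \left(1 - 4 + 5 \left(\left(-1\right) \left(-4\right)\right)\right)^{2} + 2 \left(6 + 8\right)^{2} = \left(1 - 4 + 5 \cdot 4\right)^{2} + 2 \cdot 14^{2} = \left(1 - 4 + 20\right)^{2} + 2 \cdot 196 = 17^{2} + 392 = 289 + 392 = 681$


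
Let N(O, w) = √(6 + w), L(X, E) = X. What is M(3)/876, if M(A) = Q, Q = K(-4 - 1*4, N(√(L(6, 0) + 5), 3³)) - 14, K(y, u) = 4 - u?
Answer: -5/438 - √33/876 ≈ -0.017973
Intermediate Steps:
Q = -10 - √33 (Q = (4 - √(6 + 3³)) - 14 = (4 - √(6 + 27)) - 14 = (4 - √33) - 14 = -10 - √33 ≈ -15.745)
M(A) = -10 - √33
M(3)/876 = (-10 - √33)/876 = (-10 - √33)*(1/876) = -5/438 - √33/876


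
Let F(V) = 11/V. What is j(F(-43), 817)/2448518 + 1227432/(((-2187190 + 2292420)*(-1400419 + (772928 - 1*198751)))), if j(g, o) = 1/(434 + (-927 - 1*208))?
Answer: -175572073069553/12436177465857403990 ≈ -1.4118e-5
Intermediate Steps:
j(g, o) = -1/701 (j(g, o) = 1/(434 + (-927 - 208)) = 1/(434 - 1135) = 1/(-701) = -1/701)
j(F(-43), 817)/2448518 + 1227432/(((-2187190 + 2292420)*(-1400419 + (772928 - 1*198751)))) = -1/701/2448518 + 1227432/(((-2187190 + 2292420)*(-1400419 + (772928 - 1*198751)))) = -1/701*1/2448518 + 1227432/((105230*(-1400419 + (772928 - 198751)))) = -1/1716411118 + 1227432/((105230*(-1400419 + 574177))) = -1/1716411118 + 1227432/((105230*(-826242))) = -1/1716411118 + 1227432/(-86945445660) = -1/1716411118 + 1227432*(-1/86945445660) = -1/1716411118 - 102286/7245453805 = -175572073069553/12436177465857403990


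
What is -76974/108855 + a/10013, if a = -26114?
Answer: -1204460044/363321705 ≈ -3.3151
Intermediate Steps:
-76974/108855 + a/10013 = -76974/108855 - 26114/10013 = -76974*1/108855 - 26114*1/10013 = -25658/36285 - 26114/10013 = -1204460044/363321705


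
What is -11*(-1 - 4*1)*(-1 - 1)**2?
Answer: 220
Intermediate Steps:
-11*(-1 - 4*1)*(-1 - 1)**2 = -11*(-1 - 4)*(-2)**2 = -(-55)*4 = -11*(-20) = 220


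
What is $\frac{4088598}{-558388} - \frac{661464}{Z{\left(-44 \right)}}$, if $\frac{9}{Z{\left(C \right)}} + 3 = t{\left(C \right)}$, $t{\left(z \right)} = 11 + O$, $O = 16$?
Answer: $- \frac{492473457675}{279194} \approx -1.7639 \cdot 10^{6}$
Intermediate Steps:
$t{\left(z \right)} = 27$ ($t{\left(z \right)} = 11 + 16 = 27$)
$Z{\left(C \right)} = \frac{3}{8}$ ($Z{\left(C \right)} = \frac{9}{-3 + 27} = \frac{9}{24} = 9 \cdot \frac{1}{24} = \frac{3}{8}$)
$\frac{4088598}{-558388} - \frac{661464}{Z{\left(-44 \right)}} = \frac{4088598}{-558388} - \frac{661464}{\frac{3}{8}} = 4088598 \left(- \frac{1}{558388}\right) - 1763904 = - \frac{2044299}{279194} - 1763904 = - \frac{492473457675}{279194}$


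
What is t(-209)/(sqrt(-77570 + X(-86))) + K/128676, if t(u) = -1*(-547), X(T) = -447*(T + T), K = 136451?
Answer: 136451/128676 - 547*I*sqrt(14)/98 ≈ 1.0604 - 20.885*I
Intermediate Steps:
X(T) = -894*T
t(u) = 547
t(-209)/(sqrt(-77570 + X(-86))) + K/128676 = 547/(sqrt(-77570 - 894*(-86))) + 136451/128676 = 547/(sqrt(-77570 + 76884)) + 136451*(1/128676) = 547/(sqrt(-686)) + 136451/128676 = 547/((7*I*sqrt(14))) + 136451/128676 = 547*(-I*sqrt(14)/98) + 136451/128676 = -547*I*sqrt(14)/98 + 136451/128676 = 136451/128676 - 547*I*sqrt(14)/98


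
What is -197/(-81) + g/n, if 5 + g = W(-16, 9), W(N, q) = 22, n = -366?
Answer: 23575/9882 ≈ 2.3857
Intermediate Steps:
g = 17 (g = -5 + 22 = 17)
-197/(-81) + g/n = -197/(-81) + 17/(-366) = -197*(-1/81) + 17*(-1/366) = 197/81 - 17/366 = 23575/9882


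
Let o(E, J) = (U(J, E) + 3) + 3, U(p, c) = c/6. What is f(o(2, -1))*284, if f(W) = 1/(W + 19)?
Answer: 213/19 ≈ 11.211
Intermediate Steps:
U(p, c) = c/6 (U(p, c) = c*(1/6) = c/6)
o(E, J) = 6 + E/6 (o(E, J) = (E/6 + 3) + 3 = (3 + E/6) + 3 = 6 + E/6)
f(W) = 1/(19 + W)
f(o(2, -1))*284 = 284/(19 + (6 + (1/6)*2)) = 284/(19 + (6 + 1/3)) = 284/(19 + 19/3) = 284/(76/3) = (3/76)*284 = 213/19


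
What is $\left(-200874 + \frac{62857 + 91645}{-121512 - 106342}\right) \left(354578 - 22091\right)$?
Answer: $- \frac{7608981436149663}{113927} \approx -6.6788 \cdot 10^{10}$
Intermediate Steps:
$\left(-200874 + \frac{62857 + 91645}{-121512 - 106342}\right) \left(354578 - 22091\right) = \left(-200874 + \frac{154502}{-227854}\right) 332487 = \left(-200874 + 154502 \left(- \frac{1}{227854}\right)\right) 332487 = \left(-200874 - \frac{77251}{113927}\right) 332487 = \left(- \frac{22885049449}{113927}\right) 332487 = - \frac{7608981436149663}{113927}$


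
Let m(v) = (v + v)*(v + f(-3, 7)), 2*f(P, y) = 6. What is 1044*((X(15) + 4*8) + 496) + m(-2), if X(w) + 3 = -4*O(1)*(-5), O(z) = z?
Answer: 568976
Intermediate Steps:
f(P, y) = 3 (f(P, y) = (1/2)*6 = 3)
m(v) = 2*v*(3 + v) (m(v) = (v + v)*(v + 3) = (2*v)*(3 + v) = 2*v*(3 + v))
X(w) = 17 (X(w) = -3 - 4*1*(-5) = -3 - 4*(-5) = -3 + 20 = 17)
1044*((X(15) + 4*8) + 496) + m(-2) = 1044*((17 + 4*8) + 496) + 2*(-2)*(3 - 2) = 1044*((17 + 32) + 496) + 2*(-2)*1 = 1044*(49 + 496) - 4 = 1044*545 - 4 = 568980 - 4 = 568976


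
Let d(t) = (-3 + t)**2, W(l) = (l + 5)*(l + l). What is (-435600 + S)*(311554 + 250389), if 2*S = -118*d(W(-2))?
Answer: -252242164125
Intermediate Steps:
W(l) = 2*l*(5 + l) (W(l) = (5 + l)*(2*l) = 2*l*(5 + l))
S = -13275 (S = (-118*(-3 + 2*(-2)*(5 - 2))**2)/2 = (-118*(-3 + 2*(-2)*3)**2)/2 = (-118*(-3 - 12)**2)/2 = (-118*(-15)**2)/2 = (-118*225)/2 = (1/2)*(-26550) = -13275)
(-435600 + S)*(311554 + 250389) = (-435600 - 13275)*(311554 + 250389) = -448875*561943 = -252242164125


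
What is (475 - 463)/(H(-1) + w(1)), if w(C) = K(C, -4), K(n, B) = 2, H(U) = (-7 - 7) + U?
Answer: -12/13 ≈ -0.92308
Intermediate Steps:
H(U) = -14 + U
w(C) = 2
(475 - 463)/(H(-1) + w(1)) = (475 - 463)/((-14 - 1) + 2) = 12/(-15 + 2) = 12/(-13) = 12*(-1/13) = -12/13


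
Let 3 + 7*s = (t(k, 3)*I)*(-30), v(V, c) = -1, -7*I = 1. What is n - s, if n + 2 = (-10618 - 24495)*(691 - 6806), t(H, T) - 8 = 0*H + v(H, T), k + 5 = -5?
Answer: 1503011924/7 ≈ 2.1472e+8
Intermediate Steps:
I = -1/7 (I = -1/7*1 = -1/7 ≈ -0.14286)
k = -10 (k = -5 - 5 = -10)
t(H, T) = 7 (t(H, T) = 8 + (0*H - 1) = 8 + (0 - 1) = 8 - 1 = 7)
n = 214715993 (n = -2 + (-10618 - 24495)*(691 - 6806) = -2 - 35113*(-6115) = -2 + 214715995 = 214715993)
s = 27/7 (s = -3/7 + ((7*(-1/7))*(-30))/7 = -3/7 + (-1*(-30))/7 = -3/7 + (1/7)*30 = -3/7 + 30/7 = 27/7 ≈ 3.8571)
n - s = 214715993 - 1*27/7 = 214715993 - 27/7 = 1503011924/7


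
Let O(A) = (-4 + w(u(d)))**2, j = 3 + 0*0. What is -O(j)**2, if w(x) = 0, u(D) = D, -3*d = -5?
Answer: -256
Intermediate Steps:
j = 3 (j = 3 + 0 = 3)
d = 5/3 (d = -1/3*(-5) = 5/3 ≈ 1.6667)
O(A) = 16 (O(A) = (-4 + 0)**2 = (-4)**2 = 16)
-O(j)**2 = -1*16**2 = -1*256 = -256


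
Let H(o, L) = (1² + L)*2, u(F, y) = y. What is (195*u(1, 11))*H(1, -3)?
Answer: -8580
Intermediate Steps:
H(o, L) = 2 + 2*L (H(o, L) = (1 + L)*2 = 2 + 2*L)
(195*u(1, 11))*H(1, -3) = (195*11)*(2 + 2*(-3)) = 2145*(2 - 6) = 2145*(-4) = -8580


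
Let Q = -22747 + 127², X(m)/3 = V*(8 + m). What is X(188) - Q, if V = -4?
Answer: 4266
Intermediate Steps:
X(m) = -96 - 12*m (X(m) = 3*(-4*(8 + m)) = 3*(-32 - 4*m) = -96 - 12*m)
Q = -6618 (Q = -22747 + 16129 = -6618)
X(188) - Q = (-96 - 12*188) - 1*(-6618) = (-96 - 2256) + 6618 = -2352 + 6618 = 4266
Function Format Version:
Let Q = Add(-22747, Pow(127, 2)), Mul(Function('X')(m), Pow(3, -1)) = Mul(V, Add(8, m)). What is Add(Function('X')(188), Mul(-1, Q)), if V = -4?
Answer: 4266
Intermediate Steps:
Function('X')(m) = Add(-96, Mul(-12, m)) (Function('X')(m) = Mul(3, Mul(-4, Add(8, m))) = Mul(3, Add(-32, Mul(-4, m))) = Add(-96, Mul(-12, m)))
Q = -6618 (Q = Add(-22747, 16129) = -6618)
Add(Function('X')(188), Mul(-1, Q)) = Add(Add(-96, Mul(-12, 188)), Mul(-1, -6618)) = Add(Add(-96, -2256), 6618) = Add(-2352, 6618) = 4266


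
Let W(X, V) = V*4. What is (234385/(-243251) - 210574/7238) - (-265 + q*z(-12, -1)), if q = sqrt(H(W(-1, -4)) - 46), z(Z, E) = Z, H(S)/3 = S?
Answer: 29546687919/125760767 + 12*I*sqrt(94) ≈ 234.94 + 116.34*I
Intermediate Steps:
W(X, V) = 4*V
H(S) = 3*S
q = I*sqrt(94) (q = sqrt(3*(4*(-4)) - 46) = sqrt(3*(-16) - 46) = sqrt(-48 - 46) = sqrt(-94) = I*sqrt(94) ≈ 9.6954*I)
(234385/(-243251) - 210574/7238) - (-265 + q*z(-12, -1)) = (234385/(-243251) - 210574/7238) - (-265 + (I*sqrt(94))*(-12)) = (234385*(-1/243251) - 210574*1/7238) - (-265 - 12*I*sqrt(94)) = (-234385/243251 - 15041/517) + (265 + 12*I*sqrt(94)) = -3779915336/125760767 + (265 + 12*I*sqrt(94)) = 29546687919/125760767 + 12*I*sqrt(94)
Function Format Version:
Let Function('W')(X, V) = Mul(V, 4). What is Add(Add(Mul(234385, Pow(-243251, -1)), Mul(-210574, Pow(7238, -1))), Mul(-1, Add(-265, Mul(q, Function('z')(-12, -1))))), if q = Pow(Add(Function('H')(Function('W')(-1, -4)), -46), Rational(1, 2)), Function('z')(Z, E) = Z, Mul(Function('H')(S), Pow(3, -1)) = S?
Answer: Add(Rational(29546687919, 125760767), Mul(12, I, Pow(94, Rational(1, 2)))) ≈ Add(234.94, Mul(116.34, I))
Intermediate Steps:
Function('W')(X, V) = Mul(4, V)
Function('H')(S) = Mul(3, S)
q = Mul(I, Pow(94, Rational(1, 2))) (q = Pow(Add(Mul(3, Mul(4, -4)), -46), Rational(1, 2)) = Pow(Add(Mul(3, -16), -46), Rational(1, 2)) = Pow(Add(-48, -46), Rational(1, 2)) = Pow(-94, Rational(1, 2)) = Mul(I, Pow(94, Rational(1, 2))) ≈ Mul(9.6954, I))
Add(Add(Mul(234385, Pow(-243251, -1)), Mul(-210574, Pow(7238, -1))), Mul(-1, Add(-265, Mul(q, Function('z')(-12, -1))))) = Add(Add(Mul(234385, Pow(-243251, -1)), Mul(-210574, Pow(7238, -1))), Mul(-1, Add(-265, Mul(Mul(I, Pow(94, Rational(1, 2))), -12)))) = Add(Add(Mul(234385, Rational(-1, 243251)), Mul(-210574, Rational(1, 7238))), Mul(-1, Add(-265, Mul(-12, I, Pow(94, Rational(1, 2)))))) = Add(Add(Rational(-234385, 243251), Rational(-15041, 517)), Add(265, Mul(12, I, Pow(94, Rational(1, 2))))) = Add(Rational(-3779915336, 125760767), Add(265, Mul(12, I, Pow(94, Rational(1, 2))))) = Add(Rational(29546687919, 125760767), Mul(12, I, Pow(94, Rational(1, 2))))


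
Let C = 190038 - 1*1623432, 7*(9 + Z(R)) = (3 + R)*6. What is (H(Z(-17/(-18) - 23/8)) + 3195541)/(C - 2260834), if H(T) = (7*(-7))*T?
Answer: -38351245/44330736 ≈ -0.86512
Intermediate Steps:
Z(R) = -45/7 + 6*R/7 (Z(R) = -9 + ((3 + R)*6)/7 = -9 + (18 + 6*R)/7 = -9 + (18/7 + 6*R/7) = -45/7 + 6*R/7)
C = -1433394 (C = 190038 - 1623432 = -1433394)
H(T) = -49*T
(H(Z(-17/(-18) - 23/8)) + 3195541)/(C - 2260834) = (-49*(-45/7 + 6*(-17/(-18) - 23/8)/7) + 3195541)/(-1433394 - 2260834) = (-49*(-45/7 + 6*(-17*(-1/18) - 23*⅛)/7) + 3195541)/(-3694228) = (-49*(-45/7 + 6*(17/18 - 23/8)/7) + 3195541)*(-1/3694228) = (-49*(-45/7 + (6/7)*(-139/72)) + 3195541)*(-1/3694228) = (-49*(-45/7 - 139/84) + 3195541)*(-1/3694228) = (-49*(-97/12) + 3195541)*(-1/3694228) = (4753/12 + 3195541)*(-1/3694228) = (38351245/12)*(-1/3694228) = -38351245/44330736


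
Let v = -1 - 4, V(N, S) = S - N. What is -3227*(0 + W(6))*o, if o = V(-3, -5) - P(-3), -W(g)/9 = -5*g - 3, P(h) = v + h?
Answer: -5750514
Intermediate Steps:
v = -5
P(h) = -5 + h
W(g) = 27 + 45*g (W(g) = -9*(-5*g - 3) = -9*(-3 - 5*g) = 27 + 45*g)
o = 6 (o = (-5 - 1*(-3)) - (-5 - 3) = (-5 + 3) - 1*(-8) = -2 + 8 = 6)
-3227*(0 + W(6))*o = -3227*(0 + (27 + 45*6))*6 = -3227*(0 + (27 + 270))*6 = -3227*(0 + 297)*6 = -958419*6 = -3227*1782 = -5750514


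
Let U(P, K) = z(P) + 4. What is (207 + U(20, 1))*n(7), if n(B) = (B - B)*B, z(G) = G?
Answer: 0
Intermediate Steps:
n(B) = 0 (n(B) = 0*B = 0)
U(P, K) = 4 + P (U(P, K) = P + 4 = 4 + P)
(207 + U(20, 1))*n(7) = (207 + (4 + 20))*0 = (207 + 24)*0 = 231*0 = 0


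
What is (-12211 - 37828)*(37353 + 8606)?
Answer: -2299742401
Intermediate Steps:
(-12211 - 37828)*(37353 + 8606) = -50039*45959 = -2299742401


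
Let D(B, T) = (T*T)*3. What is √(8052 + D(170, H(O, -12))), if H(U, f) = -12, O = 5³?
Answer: 2*√2121 ≈ 92.109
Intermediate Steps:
O = 125
D(B, T) = 3*T² (D(B, T) = T²*3 = 3*T²)
√(8052 + D(170, H(O, -12))) = √(8052 + 3*(-12)²) = √(8052 + 3*144) = √(8052 + 432) = √8484 = 2*√2121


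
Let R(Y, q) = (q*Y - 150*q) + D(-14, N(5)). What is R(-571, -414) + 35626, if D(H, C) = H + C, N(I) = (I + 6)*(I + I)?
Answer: 334216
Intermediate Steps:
N(I) = 2*I*(6 + I) (N(I) = (6 + I)*(2*I) = 2*I*(6 + I))
D(H, C) = C + H
R(Y, q) = 96 - 150*q + Y*q (R(Y, q) = (q*Y - 150*q) + (2*5*(6 + 5) - 14) = (Y*q - 150*q) + (2*5*11 - 14) = (-150*q + Y*q) + (110 - 14) = (-150*q + Y*q) + 96 = 96 - 150*q + Y*q)
R(-571, -414) + 35626 = (96 - 150*(-414) - 571*(-414)) + 35626 = (96 + 62100 + 236394) + 35626 = 298590 + 35626 = 334216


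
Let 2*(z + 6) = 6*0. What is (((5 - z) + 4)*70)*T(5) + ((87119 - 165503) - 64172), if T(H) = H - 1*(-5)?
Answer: -132056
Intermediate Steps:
z = -6 (z = -6 + (6*0)/2 = -6 + (½)*0 = -6 + 0 = -6)
T(H) = 5 + H (T(H) = H + 5 = 5 + H)
(((5 - z) + 4)*70)*T(5) + ((87119 - 165503) - 64172) = (((5 - 1*(-6)) + 4)*70)*(5 + 5) + ((87119 - 165503) - 64172) = (((5 + 6) + 4)*70)*10 + (-78384 - 64172) = ((11 + 4)*70)*10 - 142556 = (15*70)*10 - 142556 = 1050*10 - 142556 = 10500 - 142556 = -132056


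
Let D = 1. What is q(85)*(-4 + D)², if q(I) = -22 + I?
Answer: 567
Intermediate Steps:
q(85)*(-4 + D)² = (-22 + 85)*(-4 + 1)² = 63*(-3)² = 63*9 = 567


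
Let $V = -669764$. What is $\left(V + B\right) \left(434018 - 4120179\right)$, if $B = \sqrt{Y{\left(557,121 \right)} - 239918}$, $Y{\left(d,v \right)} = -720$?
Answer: $2468857936004 - 3686161 i \sqrt{240638} \approx 2.4689 \cdot 10^{12} - 1.8082 \cdot 10^{9} i$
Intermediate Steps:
$B = i \sqrt{240638}$ ($B = \sqrt{-720 - 239918} = \sqrt{-240638} = i \sqrt{240638} \approx 490.55 i$)
$\left(V + B\right) \left(434018 - 4120179\right) = \left(-669764 + i \sqrt{240638}\right) \left(434018 - 4120179\right) = \left(-669764 + i \sqrt{240638}\right) \left(-3686161\right) = 2468857936004 - 3686161 i \sqrt{240638}$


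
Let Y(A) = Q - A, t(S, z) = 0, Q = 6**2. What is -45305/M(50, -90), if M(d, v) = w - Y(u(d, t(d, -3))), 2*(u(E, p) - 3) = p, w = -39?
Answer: 45305/72 ≈ 629.24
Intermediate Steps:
Q = 36
u(E, p) = 3 + p/2
Y(A) = 36 - A
M(d, v) = -72 (M(d, v) = -39 - (36 - (3 + (1/2)*0)) = -39 - (36 - (3 + 0)) = -39 - (36 - 1*3) = -39 - (36 - 3) = -39 - 1*33 = -39 - 33 = -72)
-45305/M(50, -90) = -45305/(-72) = -45305*(-1/72) = 45305/72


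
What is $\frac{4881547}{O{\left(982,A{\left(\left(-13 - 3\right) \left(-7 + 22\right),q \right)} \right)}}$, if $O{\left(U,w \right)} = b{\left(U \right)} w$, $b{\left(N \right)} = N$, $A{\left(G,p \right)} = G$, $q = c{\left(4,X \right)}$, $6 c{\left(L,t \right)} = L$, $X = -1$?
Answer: $- \frac{4881547}{235680} \approx -20.713$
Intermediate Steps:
$c{\left(L,t \right)} = \frac{L}{6}$
$q = \frac{2}{3}$ ($q = \frac{1}{6} \cdot 4 = \frac{2}{3} \approx 0.66667$)
$O{\left(U,w \right)} = U w$
$\frac{4881547}{O{\left(982,A{\left(\left(-13 - 3\right) \left(-7 + 22\right),q \right)} \right)}} = \frac{4881547}{982 \left(-13 - 3\right) \left(-7 + 22\right)} = \frac{4881547}{982 \left(\left(-16\right) 15\right)} = \frac{4881547}{982 \left(-240\right)} = \frac{4881547}{-235680} = 4881547 \left(- \frac{1}{235680}\right) = - \frac{4881547}{235680}$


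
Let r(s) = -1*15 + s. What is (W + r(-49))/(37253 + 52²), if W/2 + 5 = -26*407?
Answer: -21238/39957 ≈ -0.53152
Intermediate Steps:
W = -21174 (W = -10 + 2*(-26*407) = -10 + 2*(-10582) = -10 - 21164 = -21174)
r(s) = -15 + s
(W + r(-49))/(37253 + 52²) = (-21174 + (-15 - 49))/(37253 + 52²) = (-21174 - 64)/(37253 + 2704) = -21238/39957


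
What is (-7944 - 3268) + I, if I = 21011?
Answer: 9799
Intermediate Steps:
(-7944 - 3268) + I = (-7944 - 3268) + 21011 = -11212 + 21011 = 9799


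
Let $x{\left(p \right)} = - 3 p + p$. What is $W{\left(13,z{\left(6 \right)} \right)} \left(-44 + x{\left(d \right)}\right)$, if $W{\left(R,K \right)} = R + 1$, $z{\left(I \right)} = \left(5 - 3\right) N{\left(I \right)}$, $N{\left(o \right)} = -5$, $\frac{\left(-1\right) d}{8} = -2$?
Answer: $-1064$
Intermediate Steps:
$d = 16$ ($d = \left(-8\right) \left(-2\right) = 16$)
$x{\left(p \right)} = - 2 p$
$z{\left(I \right)} = -10$ ($z{\left(I \right)} = \left(5 - 3\right) \left(-5\right) = 2 \left(-5\right) = -10$)
$W{\left(R,K \right)} = 1 + R$
$W{\left(13,z{\left(6 \right)} \right)} \left(-44 + x{\left(d \right)}\right) = \left(1 + 13\right) \left(-44 - 32\right) = 14 \left(-44 - 32\right) = 14 \left(-76\right) = -1064$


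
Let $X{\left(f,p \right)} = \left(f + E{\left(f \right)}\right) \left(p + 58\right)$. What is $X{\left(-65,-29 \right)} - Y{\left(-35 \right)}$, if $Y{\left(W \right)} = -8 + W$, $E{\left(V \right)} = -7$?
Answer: $-2045$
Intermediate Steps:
$X{\left(f,p \right)} = \left(-7 + f\right) \left(58 + p\right)$ ($X{\left(f,p \right)} = \left(f - 7\right) \left(p + 58\right) = \left(-7 + f\right) \left(58 + p\right)$)
$X{\left(-65,-29 \right)} - Y{\left(-35 \right)} = \left(-406 - -203 + 58 \left(-65\right) - -1885\right) - \left(-8 - 35\right) = \left(-406 + 203 - 3770 + 1885\right) - -43 = -2088 + 43 = -2045$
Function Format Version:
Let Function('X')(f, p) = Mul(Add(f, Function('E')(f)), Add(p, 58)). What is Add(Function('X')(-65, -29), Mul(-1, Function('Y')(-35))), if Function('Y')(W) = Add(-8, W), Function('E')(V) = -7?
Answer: -2045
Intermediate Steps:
Function('X')(f, p) = Mul(Add(-7, f), Add(58, p)) (Function('X')(f, p) = Mul(Add(f, -7), Add(p, 58)) = Mul(Add(-7, f), Add(58, p)))
Add(Function('X')(-65, -29), Mul(-1, Function('Y')(-35))) = Add(Add(-406, Mul(-7, -29), Mul(58, -65), Mul(-65, -29)), Mul(-1, Add(-8, -35))) = Add(Add(-406, 203, -3770, 1885), Mul(-1, -43)) = Add(-2088, 43) = -2045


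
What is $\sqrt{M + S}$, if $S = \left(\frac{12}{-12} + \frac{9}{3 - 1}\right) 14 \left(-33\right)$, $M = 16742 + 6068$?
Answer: $\sqrt{21193} \approx 145.58$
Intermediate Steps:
$M = 22810$
$S = -1617$ ($S = \left(12 \left(- \frac{1}{12}\right) + \frac{9}{3 - 1}\right) 14 \left(-33\right) = \left(-1 + \frac{9}{2}\right) 14 \left(-33\right) = \frac{7}{2} \cdot 14 \left(-33\right) = 49 \left(-33\right) = -1617$)
$\sqrt{M + S} = \sqrt{22810 - 1617} = \sqrt{21193}$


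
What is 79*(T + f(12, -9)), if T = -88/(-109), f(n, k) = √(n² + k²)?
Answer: 136117/109 ≈ 1248.8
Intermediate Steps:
f(n, k) = √(k² + n²)
T = 88/109 (T = -88*(-1/109) = 88/109 ≈ 0.80734)
79*(T + f(12, -9)) = 79*(88/109 + √((-9)² + 12²)) = 79*(88/109 + √(81 + 144)) = 79*(88/109 + √225) = 79*(88/109 + 15) = 79*(1723/109) = 136117/109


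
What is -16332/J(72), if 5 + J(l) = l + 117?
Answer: -4083/46 ≈ -88.761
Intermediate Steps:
J(l) = 112 + l (J(l) = -5 + (l + 117) = -5 + (117 + l) = 112 + l)
-16332/J(72) = -16332/(112 + 72) = -16332/184 = -16332*1/184 = -4083/46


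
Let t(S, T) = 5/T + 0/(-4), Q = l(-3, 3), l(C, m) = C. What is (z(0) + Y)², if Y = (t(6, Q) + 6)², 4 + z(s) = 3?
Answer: 25600/81 ≈ 316.05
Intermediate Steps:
Q = -3
z(s) = -1 (z(s) = -4 + 3 = -1)
t(S, T) = 5/T (t(S, T) = 5/T + 0*(-¼) = 5/T + 0 = 5/T)
Y = 169/9 (Y = (5/(-3) + 6)² = (5*(-⅓) + 6)² = (-5/3 + 6)² = (13/3)² = 169/9 ≈ 18.778)
(z(0) + Y)² = (-1 + 169/9)² = (160/9)² = 25600/81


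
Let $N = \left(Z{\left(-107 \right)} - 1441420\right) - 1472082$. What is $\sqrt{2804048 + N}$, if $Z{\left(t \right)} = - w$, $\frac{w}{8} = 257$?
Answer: $3 i \sqrt{12390} \approx 333.93 i$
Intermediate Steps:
$w = 2056$ ($w = 8 \cdot 257 = 2056$)
$Z{\left(t \right)} = -2056$ ($Z{\left(t \right)} = \left(-1\right) 2056 = -2056$)
$N = -2915558$ ($N = \left(-2056 - 1441420\right) - 1472082 = -1443476 - 1472082 = -2915558$)
$\sqrt{2804048 + N} = \sqrt{2804048 - 2915558} = \sqrt{-111510} = 3 i \sqrt{12390}$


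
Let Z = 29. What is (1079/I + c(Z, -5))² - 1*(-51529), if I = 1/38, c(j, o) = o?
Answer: 1680805538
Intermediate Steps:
I = 1/38 ≈ 0.026316
(1079/I + c(Z, -5))² - 1*(-51529) = (1079/(1/38) - 5)² - 1*(-51529) = (1079*38 - 5)² + 51529 = (41002 - 5)² + 51529 = 40997² + 51529 = 1680754009 + 51529 = 1680805538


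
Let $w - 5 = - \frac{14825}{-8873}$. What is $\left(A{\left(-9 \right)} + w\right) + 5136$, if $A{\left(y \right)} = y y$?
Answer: $\frac{46349631}{8873} \approx 5223.7$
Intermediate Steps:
$A{\left(y \right)} = y^{2}$
$w = \frac{59190}{8873}$ ($w = 5 - \frac{14825}{-8873} = 5 - - \frac{14825}{8873} = 5 + \frac{14825}{8873} = \frac{59190}{8873} \approx 6.6708$)
$\left(A{\left(-9 \right)} + w\right) + 5136 = \left(\left(-9\right)^{2} + \frac{59190}{8873}\right) + 5136 = \left(81 + \frac{59190}{8873}\right) + 5136 = \frac{777903}{8873} + 5136 = \frac{46349631}{8873}$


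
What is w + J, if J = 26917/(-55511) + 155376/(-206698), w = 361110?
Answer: 2071683264692689/5737006339 ≈ 3.6111e+5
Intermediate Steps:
J = -7094383601/5737006339 (J = 26917*(-1/55511) + 155376*(-1/206698) = -26917/55511 - 77688/103349 = -7094383601/5737006339 ≈ -1.2366)
w + J = 361110 - 7094383601/5737006339 = 2071683264692689/5737006339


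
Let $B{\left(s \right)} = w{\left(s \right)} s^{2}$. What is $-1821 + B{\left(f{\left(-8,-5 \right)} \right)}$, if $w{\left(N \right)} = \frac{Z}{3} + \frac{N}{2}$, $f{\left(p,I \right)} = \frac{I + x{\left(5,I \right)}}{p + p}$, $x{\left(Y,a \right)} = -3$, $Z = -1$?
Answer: $- \frac{87409}{48} \approx -1821.0$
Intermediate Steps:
$f{\left(p,I \right)} = \frac{-3 + I}{2 p}$ ($f{\left(p,I \right)} = \frac{I - 3}{p + p} = \frac{-3 + I}{2 p}$)
$w{\left(N \right)} = - \frac{1}{3} + \frac{N}{2}$
$B{\left(s \right)} = s^{2} \left(- \frac{1}{3} + \frac{s}{2}\right)$ ($B{\left(s \right)} = \left(- \frac{1}{3} + \frac{s}{2}\right) s^{2} = s^{2} \left(- \frac{1}{3} + \frac{s}{2}\right)$)
$-1821 + B{\left(f{\left(-8,-5 \right)} \right)} = -1821 + \frac{\left(\frac{-3 - 5}{2 \left(-8\right)}\right)^{2} \left(-2 + 3 \frac{-3 - 5}{2 \left(-8\right)}\right)}{6} = -1821 + \frac{\left(\frac{1}{2} \left(- \frac{1}{8}\right) \left(-8\right)\right)^{2} \left(-2 + 3 \cdot \frac{1}{2} \left(- \frac{1}{8}\right) \left(-8\right)\right)}{6} = -1821 + \frac{-2 + 3 \cdot \frac{1}{2}}{6 \cdot 4} = -1821 + \frac{1}{6} \cdot \frac{1}{4} \left(-2 + \frac{3}{2}\right) = -1821 + \frac{1}{6} \cdot \frac{1}{4} \left(- \frac{1}{2}\right) = -1821 - \frac{1}{48} = - \frac{87409}{48}$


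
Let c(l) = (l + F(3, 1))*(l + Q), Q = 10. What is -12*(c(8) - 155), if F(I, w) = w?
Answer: -84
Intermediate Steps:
c(l) = (1 + l)*(10 + l) (c(l) = (l + 1)*(l + 10) = (1 + l)*(10 + l))
-12*(c(8) - 155) = -12*((10 + 8² + 11*8) - 155) = -12*((10 + 64 + 88) - 155) = -12*(162 - 155) = -12*7 = -84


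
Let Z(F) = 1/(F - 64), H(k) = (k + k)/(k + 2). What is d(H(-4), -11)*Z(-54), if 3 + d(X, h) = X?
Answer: -1/118 ≈ -0.0084746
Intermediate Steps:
H(k) = 2*k/(2 + k) (H(k) = (2*k)/(2 + k) = 2*k/(2 + k))
d(X, h) = -3 + X
Z(F) = 1/(-64 + F)
d(H(-4), -11)*Z(-54) = (-3 + 2*(-4)/(2 - 4))/(-64 - 54) = (-3 + 2*(-4)/(-2))/(-118) = (-3 + 2*(-4)*(-½))*(-1/118) = (-3 + 4)*(-1/118) = 1*(-1/118) = -1/118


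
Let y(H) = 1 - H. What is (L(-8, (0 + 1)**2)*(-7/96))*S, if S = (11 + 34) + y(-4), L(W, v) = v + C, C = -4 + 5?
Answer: -175/24 ≈ -7.2917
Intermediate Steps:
C = 1
L(W, v) = 1 + v (L(W, v) = v + 1 = 1 + v)
S = 50 (S = (11 + 34) + (1 - 1*(-4)) = 45 + (1 + 4) = 45 + 5 = 50)
(L(-8, (0 + 1)**2)*(-7/96))*S = ((1 + (0 + 1)**2)*(-7/96))*50 = ((1 + 1**2)*(-7*1/96))*50 = ((1 + 1)*(-7/96))*50 = (2*(-7/96))*50 = -7/48*50 = -175/24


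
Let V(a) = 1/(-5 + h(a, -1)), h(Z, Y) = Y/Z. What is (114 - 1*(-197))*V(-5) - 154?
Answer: -5251/24 ≈ -218.79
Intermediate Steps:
V(a) = 1/(-5 - 1/a)
(114 - 1*(-197))*V(-5) - 154 = (114 - 1*(-197))*(-1*(-5)/(1 + 5*(-5))) - 154 = (114 + 197)*(-1*(-5)/(1 - 25)) - 154 = 311*(-1*(-5)/(-24)) - 154 = 311*(-1*(-5)*(-1/24)) - 154 = 311*(-5/24) - 154 = -1555/24 - 154 = -5251/24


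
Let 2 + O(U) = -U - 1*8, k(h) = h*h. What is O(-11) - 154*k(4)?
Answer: -2463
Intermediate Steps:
k(h) = h²
O(U) = -10 - U (O(U) = -2 + (-U - 1*8) = -2 + (-U - 8) = -2 + (-8 - U) = -10 - U)
O(-11) - 154*k(4) = (-10 - 1*(-11)) - 154*4² = (-10 + 11) - 154*16 = 1 - 2464 = -2463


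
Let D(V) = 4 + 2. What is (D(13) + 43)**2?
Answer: 2401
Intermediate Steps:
D(V) = 6
(D(13) + 43)**2 = (6 + 43)**2 = 49**2 = 2401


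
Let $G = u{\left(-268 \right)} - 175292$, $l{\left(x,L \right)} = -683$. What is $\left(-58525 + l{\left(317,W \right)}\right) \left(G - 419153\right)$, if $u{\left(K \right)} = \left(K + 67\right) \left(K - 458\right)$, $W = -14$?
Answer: $26555912952$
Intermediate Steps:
$u{\left(K \right)} = \left(-458 + K\right) \left(67 + K\right)$ ($u{\left(K \right)} = \left(67 + K\right) \left(-458 + K\right) = \left(-458 + K\right) \left(67 + K\right)$)
$G = -29366$ ($G = \left(-30686 + \left(-268\right)^{2} - -104788\right) - 175292 = \left(-30686 + 71824 + 104788\right) - 175292 = 145926 - 175292 = -29366$)
$\left(-58525 + l{\left(317,W \right)}\right) \left(G - 419153\right) = \left(-58525 - 683\right) \left(-29366 - 419153\right) = \left(-59208\right) \left(-448519\right) = 26555912952$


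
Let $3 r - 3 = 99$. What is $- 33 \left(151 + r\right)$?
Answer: $-6105$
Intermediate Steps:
$r = 34$ ($r = 1 + \frac{1}{3} \cdot 99 = 1 + 33 = 34$)
$- 33 \left(151 + r\right) = - 33 \left(151 + 34\right) = \left(-33\right) 185 = -6105$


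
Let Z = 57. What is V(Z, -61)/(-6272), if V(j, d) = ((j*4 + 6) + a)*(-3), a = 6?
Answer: 45/392 ≈ 0.11480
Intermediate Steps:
V(j, d) = -36 - 12*j (V(j, d) = ((j*4 + 6) + 6)*(-3) = ((4*j + 6) + 6)*(-3) = ((6 + 4*j) + 6)*(-3) = (12 + 4*j)*(-3) = -36 - 12*j)
V(Z, -61)/(-6272) = (-36 - 12*57)/(-6272) = (-36 - 684)*(-1/6272) = -720*(-1/6272) = 45/392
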